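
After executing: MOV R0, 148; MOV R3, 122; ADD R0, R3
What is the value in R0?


Register state trace:
  MOV R0, 148  → R0 = 148
  MOV R3, 122  → R3 = 122
  ADD R0, R3  → R0 = 148 + 122 = 270
Final: R0 = 270

270


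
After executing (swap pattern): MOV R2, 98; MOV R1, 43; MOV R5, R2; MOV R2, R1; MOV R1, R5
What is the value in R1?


Register state trace (swap pattern):
  MOV R2, 98  → R2 = 98
  MOV R1, 43  → R1 = 43
  MOV R5, R2  → R5 = 98  (save R2)
  MOV R2, R1  → R2 = 43  (R2 gets R1's value)
  MOV R1, R5  → R1 = 98  (R1 gets saved value)
Final: R1 = 98

98


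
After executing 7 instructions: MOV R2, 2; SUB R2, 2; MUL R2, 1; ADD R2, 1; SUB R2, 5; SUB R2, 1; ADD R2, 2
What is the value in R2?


Register state trace:
  MOV R2, 2  → R2 = 2
  SUB R2, 2  → R2 = 2 - 2 = 0
  MUL R2, 1  → R2 = 0 * 1 = 0
  ADD R2, 1  → R2 = 0 + 1 = 1
  SUB R2, 5  → R2 = 1 - 5 = -4
  SUB R2, 1  → R2 = -4 - 1 = -5
  ADD R2, 2  → R2 = -5 + 2 = -3
Final: R2 = -3

-3


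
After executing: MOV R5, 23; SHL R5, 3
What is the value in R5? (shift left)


Register state trace:
  MOV R5, 23  → R5 = 23
  SHL R5, 3  → R5 = 23 << 3 = 23 * 2^3 = 184
Final: R5 = 184

184


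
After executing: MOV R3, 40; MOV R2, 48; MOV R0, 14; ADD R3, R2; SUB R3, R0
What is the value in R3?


Register state trace:
  MOV R3, 40  → R3 = 40
  MOV R2, 48  → R2 = 48
  MOV R0, 14  → R0 = 14
  ADD R3, R2  → R3 = 40 + 48 = 88
  SUB R3, R0  → R3 = 88 - 14 = 74
Final: R3 = 74

74


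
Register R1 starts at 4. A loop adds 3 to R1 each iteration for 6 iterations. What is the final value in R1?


Starting value: R1 = 4
  Iter 1: R1 = 4 + 3 = 7
  Iter 2: R1 = 7 + 3 = 10
  Iter 3: R1 = 10 + 3 = 13
  Iter 4: R1 = 13 + 3 = 16
  Iter 5: R1 = 16 + 3 = 19
  Iter 6: R1 = 19 + 3 = 22
Final: R1 = 22

22


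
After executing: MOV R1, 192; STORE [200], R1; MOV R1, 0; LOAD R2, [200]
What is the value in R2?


Register and memory trace:
  MOV R1, 192  → R1 = 192
  STORE [200], R1  → mem[200] = 192
  MOV R1, 0  → R1 = 0
  LOAD R2, [200]  → R2 = mem[200] = 192
Final: R2 = 192

192


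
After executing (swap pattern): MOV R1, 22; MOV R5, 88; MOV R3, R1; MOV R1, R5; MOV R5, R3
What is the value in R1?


Register state trace (swap pattern):
  MOV R1, 22  → R1 = 22
  MOV R5, 88  → R5 = 88
  MOV R3, R1  → R3 = 22  (save R1)
  MOV R1, R5  → R1 = 88  (R1 gets R5's value)
  MOV R5, R3  → R5 = 22  (R5 gets saved value)
Final: R1 = 88

88


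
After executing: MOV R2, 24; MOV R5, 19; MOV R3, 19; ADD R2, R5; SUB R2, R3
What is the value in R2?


Register state trace:
  MOV R2, 24  → R2 = 24
  MOV R5, 19  → R5 = 19
  MOV R3, 19  → R3 = 19
  ADD R2, R5  → R2 = 24 + 19 = 43
  SUB R2, R3  → R2 = 43 - 19 = 24
Final: R2 = 24

24


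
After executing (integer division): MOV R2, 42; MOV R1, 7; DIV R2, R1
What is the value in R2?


Register state trace:
  MOV R2, 42  → R2 = 42
  MOV R1, 7  → R1 = 7
  DIV R2, R1  → R2 = 42 // 7 = 6
Final: R2 = 6

6


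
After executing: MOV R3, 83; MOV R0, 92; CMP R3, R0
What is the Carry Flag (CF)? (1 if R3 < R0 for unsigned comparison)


Register state trace:
  MOV R3, 83  → R3 = 83
  MOV R0, 92  → R0 = 92
  CMP R3, R0  → unsigned 83 - 92: borrow occurs
  83 < 92, so CF = 1
CF = 1

1


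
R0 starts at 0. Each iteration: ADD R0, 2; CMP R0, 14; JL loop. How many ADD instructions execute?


Loop trace (R0 starts at 0, target 14, step 2):
  ADD #1: R0 = 0 + 2 = 2  → 2 < 14, loop
  ADD #2: R0 = 2 + 2 = 4  → 4 < 14, loop
  ADD #3: R0 = 4 + 2 = 6  → 6 < 14, loop
  ADD #4: R0 = 6 + 2 = 8  → 8 < 14, loop
  ADD #5: R0 = 8 + 2 = 10  → 10 < 14, loop
  ADD #6: R0 = 10 + 2 = 12  → 12 < 14, loop
  ADD #7: R0 = 12 + 2 = 14  → 14 >= 14, exit
Total ADD instructions: 7

7


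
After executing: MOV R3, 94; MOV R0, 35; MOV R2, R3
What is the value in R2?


Register state trace:
  MOV R3, 94  → R3 = 94
  MOV R0, 35  → R0 = 35
  MOV R2, R3  → R2 = 94
Final: R2 = 94

94


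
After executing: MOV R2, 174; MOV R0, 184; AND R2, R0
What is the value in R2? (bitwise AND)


Register state trace:
  MOV R2, 174  → R2 = 174 (0b10101110)
  MOV R0, 184  → R0 = 184 (0b10111000)
  AND R2, R0  → R2 = 174 AND 184 = 168 (0b10101000)
Final: R2 = 168

168


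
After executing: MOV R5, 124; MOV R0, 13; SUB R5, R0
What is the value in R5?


Register state trace:
  MOV R5, 124  → R5 = 124
  MOV R0, 13  → R0 = 13
  SUB R5, R0  → R5 = 124 - 13 = 111
Final: R5 = 111

111


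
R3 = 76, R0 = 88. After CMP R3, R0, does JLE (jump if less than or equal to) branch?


Trace:
  R3 = 76, R0 = 88
  CMP R3, R0  → compares 76 vs 88
  JLE checks: is 76 less than or equal to 88?
  76 < 88, so condition is true
Branch taken: Yes

Yes


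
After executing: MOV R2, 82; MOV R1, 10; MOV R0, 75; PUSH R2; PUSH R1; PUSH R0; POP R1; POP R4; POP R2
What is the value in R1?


Stack trace (top is rightmost):
  MOV R2, 82  → R2 = 82
  MOV R1, 10  → R1 = 10
  MOV R0, 75  → R0 = 75
  PUSH R2  → stack: [82]
  PUSH R1  → stack: [82, 10]
  PUSH R0  → stack: [82, 10, 75]
  POP R1  → R1 = 75, stack: [82, 10]
  POP R4  → R4 = 10, stack: [82]
  POP R2  → R2 = 82, stack: []
Final: R1 = 75

75


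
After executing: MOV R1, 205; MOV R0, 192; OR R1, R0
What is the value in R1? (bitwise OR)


Register state trace:
  MOV R1, 205  → R1 = 205 (0b11001101)
  MOV R0, 192  → R0 = 192 (0b11000000)
  OR R1, R0   → R1 = 205 OR 192 = 205 (0b11001101)
Final: R1 = 205

205


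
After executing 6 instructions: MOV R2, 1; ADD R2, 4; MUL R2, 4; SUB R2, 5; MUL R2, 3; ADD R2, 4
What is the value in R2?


Register state trace:
  MOV R2, 1  → R2 = 1
  ADD R2, 4  → R2 = 1 + 4 = 5
  MUL R2, 4  → R2 = 5 * 4 = 20
  SUB R2, 5  → R2 = 20 - 5 = 15
  MUL R2, 3  → R2 = 15 * 3 = 45
  ADD R2, 4  → R2 = 45 + 4 = 49
Final: R2 = 49

49


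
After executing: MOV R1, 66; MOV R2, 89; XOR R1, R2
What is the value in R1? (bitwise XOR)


Register state trace:
  MOV R1, 66  → R1 = 66 (0b01000010)
  MOV R2, 89  → R2 = 89 (0b01011001)
  XOR R1, R2  → R1 = 66 XOR 89 = 27 (0b00011011)
Final: R1 = 27

27


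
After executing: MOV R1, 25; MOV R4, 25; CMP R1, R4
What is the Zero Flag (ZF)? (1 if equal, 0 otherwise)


Register state trace:
  MOV R1, 25  → R1 = 25
  MOV R4, 25  → R4 = 25
  CMP R1, R4  → computes 25 - 25 = 0
  Result is zero, so values are equal
ZF = 1

1


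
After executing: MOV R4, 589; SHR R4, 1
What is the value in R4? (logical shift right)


Register state trace:
  MOV R4, 589  → R4 = 589
  SHR R4, 1  → R4 = 589 >> 1 = 589 // 2^1 = 294
Final: R4 = 294

294


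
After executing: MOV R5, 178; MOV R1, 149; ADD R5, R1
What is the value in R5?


Register state trace:
  MOV R5, 178  → R5 = 178
  MOV R1, 149  → R1 = 149
  ADD R5, R1  → R5 = 178 + 149 = 327
Final: R5 = 327

327


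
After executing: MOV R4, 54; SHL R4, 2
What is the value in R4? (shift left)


Register state trace:
  MOV R4, 54  → R4 = 54
  SHL R4, 2  → R4 = 54 << 2 = 54 * 2^2 = 216
Final: R4 = 216

216


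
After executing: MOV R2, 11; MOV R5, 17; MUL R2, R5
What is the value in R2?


Register state trace:
  MOV R2, 11  → R2 = 11
  MOV R5, 17  → R5 = 17
  MUL R2, R5  → R2 = 11 * 17 = 187
Final: R2 = 187

187


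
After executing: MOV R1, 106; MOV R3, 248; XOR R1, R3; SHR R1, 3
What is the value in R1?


Register state trace:
  MOV R1, 106  → R1 = 106 (0b01101010)
  MOV R3, 248  → R3 = 248 (0b11111000)
  XOR R1, R3  → R1 = 106 XOR 248 = 146 (0b10010010)
  SHR R1, 3  → R1 = 146 >> 3 = 18
Final: R1 = 18

18


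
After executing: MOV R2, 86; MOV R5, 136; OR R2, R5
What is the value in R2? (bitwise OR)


Register state trace:
  MOV R2, 86  → R2 = 86 (0b01010110)
  MOV R5, 136  → R5 = 136 (0b10001000)
  OR R2, R5   → R2 = 86 OR 136 = 222 (0b11011110)
Final: R2 = 222

222


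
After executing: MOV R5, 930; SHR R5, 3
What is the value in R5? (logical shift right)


Register state trace:
  MOV R5, 930  → R5 = 930
  SHR R5, 3  → R5 = 930 >> 3 = 930 // 2^3 = 116
Final: R5 = 116

116


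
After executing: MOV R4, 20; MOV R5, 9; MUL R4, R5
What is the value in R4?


Register state trace:
  MOV R4, 20  → R4 = 20
  MOV R5, 9  → R5 = 9
  MUL R4, R5  → R4 = 20 * 9 = 180
Final: R4 = 180

180


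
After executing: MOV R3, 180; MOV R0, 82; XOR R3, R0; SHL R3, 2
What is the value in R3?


Register state trace:
  MOV R3, 180  → R3 = 180 (0b10110100)
  MOV R0, 82  → R0 = 82 (0b01010010)
  XOR R3, R0  → R3 = 180 XOR 82 = 230 (0b11100110)
  SHL R3, 2  → R3 = 230 << 2 = 920
Final: R3 = 920

920


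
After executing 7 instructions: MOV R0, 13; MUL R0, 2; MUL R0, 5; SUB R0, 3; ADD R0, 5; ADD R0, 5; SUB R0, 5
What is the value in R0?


Register state trace:
  MOV R0, 13  → R0 = 13
  MUL R0, 2  → R0 = 13 * 2 = 26
  MUL R0, 5  → R0 = 26 * 5 = 130
  SUB R0, 3  → R0 = 130 - 3 = 127
  ADD R0, 5  → R0 = 127 + 5 = 132
  ADD R0, 5  → R0 = 132 + 5 = 137
  SUB R0, 5  → R0 = 137 - 5 = 132
Final: R0 = 132

132


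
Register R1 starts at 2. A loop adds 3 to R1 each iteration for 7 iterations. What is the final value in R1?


Starting value: R1 = 2
  Iter 1: R1 = 2 + 3 = 5
  Iter 2: R1 = 5 + 3 = 8
  Iter 3: R1 = 8 + 3 = 11
  Iter 4: R1 = 11 + 3 = 14
  Iter 5: R1 = 14 + 3 = 17
  Iter 6: R1 = 17 + 3 = 20
  Iter 7: R1 = 20 + 3 = 23
Final: R1 = 23

23


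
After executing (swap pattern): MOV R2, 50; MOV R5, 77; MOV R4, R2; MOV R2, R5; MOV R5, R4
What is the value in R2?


Register state trace (swap pattern):
  MOV R2, 50  → R2 = 50
  MOV R5, 77  → R5 = 77
  MOV R4, R2  → R4 = 50  (save R2)
  MOV R2, R5  → R2 = 77  (R2 gets R5's value)
  MOV R5, R4  → R5 = 50  (R5 gets saved value)
Final: R2 = 77

77


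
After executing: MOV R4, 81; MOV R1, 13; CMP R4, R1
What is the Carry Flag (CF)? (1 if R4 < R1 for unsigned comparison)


Register state trace:
  MOV R4, 81  → R4 = 81
  MOV R1, 13  → R1 = 13
  CMP R4, R1  → unsigned 81 - 13: no borrow
  81 >= 13, so CF = 0
CF = 0

0


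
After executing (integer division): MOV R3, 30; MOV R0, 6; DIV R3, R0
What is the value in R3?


Register state trace:
  MOV R3, 30  → R3 = 30
  MOV R0, 6  → R0 = 6
  DIV R3, R0  → R3 = 30 // 6 = 5
Final: R3 = 5

5


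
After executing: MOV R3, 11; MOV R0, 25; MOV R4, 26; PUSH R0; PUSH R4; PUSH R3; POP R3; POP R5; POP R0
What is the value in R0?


Stack trace (top is rightmost):
  MOV R3, 11  → R3 = 11
  MOV R0, 25  → R0 = 25
  MOV R4, 26  → R4 = 26
  PUSH R0  → stack: [25]
  PUSH R4  → stack: [25, 26]
  PUSH R3  → stack: [25, 26, 11]
  POP R3  → R3 = 11, stack: [25, 26]
  POP R5  → R5 = 26, stack: [25]
  POP R0  → R0 = 25, stack: []
Final: R0 = 25

25


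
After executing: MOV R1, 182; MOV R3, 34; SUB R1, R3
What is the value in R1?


Register state trace:
  MOV R1, 182  → R1 = 182
  MOV R3, 34  → R3 = 34
  SUB R1, R3  → R1 = 182 - 34 = 148
Final: R1 = 148

148


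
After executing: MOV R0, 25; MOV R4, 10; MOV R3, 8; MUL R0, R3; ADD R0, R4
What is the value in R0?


Register state trace:
  MOV R0, 25  → R0 = 25
  MOV R4, 10  → R4 = 10
  MOV R3, 8  → R3 = 8
  MUL R0, R3  → R0 = 25 * 8 = 200
  ADD R0, R4  → R0 = 200 + 10 = 210
Final: R0 = 210

210


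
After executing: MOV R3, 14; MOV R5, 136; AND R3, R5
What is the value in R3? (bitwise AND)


Register state trace:
  MOV R3, 14  → R3 = 14 (0b00001110)
  MOV R5, 136  → R5 = 136 (0b10001000)
  AND R3, R5  → R3 = 14 AND 136 = 8 (0b00001000)
Final: R3 = 8

8


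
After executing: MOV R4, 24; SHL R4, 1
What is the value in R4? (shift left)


Register state trace:
  MOV R4, 24  → R4 = 24
  SHL R4, 1  → R4 = 24 << 1 = 24 * 2^1 = 48
Final: R4 = 48

48


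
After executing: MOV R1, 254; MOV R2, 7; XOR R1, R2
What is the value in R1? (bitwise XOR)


Register state trace:
  MOV R1, 254  → R1 = 254 (0b11111110)
  MOV R2, 7  → R2 = 7 (0b00000111)
  XOR R1, R2  → R1 = 254 XOR 7 = 249 (0b11111001)
Final: R1 = 249

249


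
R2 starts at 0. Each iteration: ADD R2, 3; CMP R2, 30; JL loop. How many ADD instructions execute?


Loop trace (R2 starts at 0, target 30, step 3):
  ADD #1: R2 = 0 + 3 = 3  → 3 < 30, loop
  ADD #2: R2 = 3 + 3 = 6  → 6 < 30, loop
  ADD #3: R2 = 6 + 3 = 9  → 9 < 30, loop
  ADD #4: R2 = 9 + 3 = 12  → 12 < 30, loop
  ADD #5: R2 = 12 + 3 = 15  → 15 < 30, loop
  ADD #6: R2 = 15 + 3 = 18  → 18 < 30, loop
  ADD #7: R2 = 18 + 3 = 21  → 21 < 30, loop
  ADD #8: R2 = 21 + 3 = 24  → 24 < 30, loop
  ADD #9: R2 = 24 + 3 = 27  → 27 < 30, loop
  ADD #10: R2 = 27 + 3 = 30  → 30 >= 30, exit
Total ADD instructions: 10

10


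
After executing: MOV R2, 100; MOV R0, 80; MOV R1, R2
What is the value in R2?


Register state trace:
  MOV R2, 100  → R2 = 100
  MOV R0, 80  → R0 = 80
  MOV R1, R2  → R1 = 100
Final: R2 = 100

100


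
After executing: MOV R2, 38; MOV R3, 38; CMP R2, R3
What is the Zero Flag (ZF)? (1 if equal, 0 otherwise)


Register state trace:
  MOV R2, 38  → R2 = 38
  MOV R3, 38  → R3 = 38
  CMP R2, R3  → computes 38 - 38 = 0
  Result is zero, so values are equal
ZF = 1

1


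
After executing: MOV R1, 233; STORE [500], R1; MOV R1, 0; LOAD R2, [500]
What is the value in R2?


Register and memory trace:
  MOV R1, 233  → R1 = 233
  STORE [500], R1  → mem[500] = 233
  MOV R1, 0  → R1 = 0
  LOAD R2, [500]  → R2 = mem[500] = 233
Final: R2 = 233

233


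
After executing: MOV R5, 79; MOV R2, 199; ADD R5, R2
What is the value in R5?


Register state trace:
  MOV R5, 79  → R5 = 79
  MOV R2, 199  → R2 = 199
  ADD R5, R2  → R5 = 79 + 199 = 278
Final: R5 = 278

278


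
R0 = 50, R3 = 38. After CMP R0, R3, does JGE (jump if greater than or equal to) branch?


Trace:
  R0 = 50, R3 = 38
  CMP R0, R3  → compares 50 vs 38
  JGE checks: is 50 greater than or equal to 38?
  50 > 38, so condition is true
Branch taken: Yes

Yes


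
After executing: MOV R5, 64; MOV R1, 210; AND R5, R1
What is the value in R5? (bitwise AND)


Register state trace:
  MOV R5, 64  → R5 = 64 (0b01000000)
  MOV R1, 210  → R1 = 210 (0b11010010)
  AND R5, R1  → R5 = 64 AND 210 = 64 (0b01000000)
Final: R5 = 64

64


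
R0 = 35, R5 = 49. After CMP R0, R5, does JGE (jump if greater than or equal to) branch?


Trace:
  R0 = 35, R5 = 49
  CMP R0, R5  → compares 35 vs 49
  JGE checks: is 35 greater than or equal to 49?
  35 < 49, so condition is false
Branch taken: No

No


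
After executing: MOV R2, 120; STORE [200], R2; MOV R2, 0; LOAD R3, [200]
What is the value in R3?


Register and memory trace:
  MOV R2, 120  → R2 = 120
  STORE [200], R2  → mem[200] = 120
  MOV R2, 0  → R2 = 0
  LOAD R3, [200]  → R3 = mem[200] = 120
Final: R3 = 120

120


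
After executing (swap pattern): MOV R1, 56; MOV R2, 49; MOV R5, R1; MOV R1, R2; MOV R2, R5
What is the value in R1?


Register state trace (swap pattern):
  MOV R1, 56  → R1 = 56
  MOV R2, 49  → R2 = 49
  MOV R5, R1  → R5 = 56  (save R1)
  MOV R1, R2  → R1 = 49  (R1 gets R2's value)
  MOV R2, R5  → R2 = 56  (R2 gets saved value)
Final: R1 = 49

49


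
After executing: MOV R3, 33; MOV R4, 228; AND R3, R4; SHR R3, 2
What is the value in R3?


Register state trace:
  MOV R3, 33  → R3 = 33 (0b00100001)
  MOV R4, 228  → R4 = 228 (0b11100100)
  AND R3, R4  → R3 = 33 AND 228 = 32 (0b00100000)
  SHR R3, 2  → R3 = 32 >> 2 = 8
Final: R3 = 8

8


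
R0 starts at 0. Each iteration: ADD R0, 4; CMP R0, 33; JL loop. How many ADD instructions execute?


Loop trace (R0 starts at 0, target 33, step 4):
  ADD #1: R0 = 0 + 4 = 4  → 4 < 33, loop
  ADD #2: R0 = 4 + 4 = 8  → 8 < 33, loop
  ADD #3: R0 = 8 + 4 = 12  → 12 < 33, loop
  ADD #4: R0 = 12 + 4 = 16  → 16 < 33, loop
  ADD #5: R0 = 16 + 4 = 20  → 20 < 33, loop
  ADD #6: R0 = 20 + 4 = 24  → 24 < 33, loop
  ADD #7: R0 = 24 + 4 = 28  → 28 < 33, loop
  ADD #8: R0 = 28 + 4 = 32  → 32 < 33, loop
  ADD #9: R0 = 32 + 4 = 36  → 36 >= 33, exit
Total ADD instructions: 9

9


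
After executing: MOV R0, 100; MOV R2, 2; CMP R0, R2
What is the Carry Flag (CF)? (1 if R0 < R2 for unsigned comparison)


Register state trace:
  MOV R0, 100  → R0 = 100
  MOV R2, 2  → R2 = 2
  CMP R0, R2  → unsigned 100 - 2: no borrow
  100 >= 2, so CF = 0
CF = 0

0


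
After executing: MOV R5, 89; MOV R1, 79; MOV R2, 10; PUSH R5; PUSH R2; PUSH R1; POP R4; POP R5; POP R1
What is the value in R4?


Stack trace (top is rightmost):
  MOV R5, 89  → R5 = 89
  MOV R1, 79  → R1 = 79
  MOV R2, 10  → R2 = 10
  PUSH R5  → stack: [89]
  PUSH R2  → stack: [89, 10]
  PUSH R1  → stack: [89, 10, 79]
  POP R4  → R4 = 79, stack: [89, 10]
  POP R5  → R5 = 10, stack: [89]
  POP R1  → R1 = 89, stack: []
Final: R4 = 79

79


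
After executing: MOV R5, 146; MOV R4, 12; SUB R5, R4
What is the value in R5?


Register state trace:
  MOV R5, 146  → R5 = 146
  MOV R4, 12  → R4 = 12
  SUB R5, R4  → R5 = 146 - 12 = 134
Final: R5 = 134

134


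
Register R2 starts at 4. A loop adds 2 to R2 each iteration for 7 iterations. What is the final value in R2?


Starting value: R2 = 4
  Iter 1: R2 = 4 + 2 = 6
  Iter 2: R2 = 6 + 2 = 8
  Iter 3: R2 = 8 + 2 = 10
  Iter 4: R2 = 10 + 2 = 12
  Iter 5: R2 = 12 + 2 = 14
  Iter 6: R2 = 14 + 2 = 16
  Iter 7: R2 = 16 + 2 = 18
Final: R2 = 18

18


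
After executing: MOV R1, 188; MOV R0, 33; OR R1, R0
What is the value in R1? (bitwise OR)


Register state trace:
  MOV R1, 188  → R1 = 188 (0b10111100)
  MOV R0, 33  → R0 = 33 (0b00100001)
  OR R1, R0   → R1 = 188 OR 33 = 189 (0b10111101)
Final: R1 = 189

189


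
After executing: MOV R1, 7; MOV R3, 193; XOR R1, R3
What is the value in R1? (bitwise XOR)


Register state trace:
  MOV R1, 7  → R1 = 7 (0b00000111)
  MOV R3, 193  → R3 = 193 (0b11000001)
  XOR R1, R3  → R1 = 7 XOR 193 = 198 (0b11000110)
Final: R1 = 198

198


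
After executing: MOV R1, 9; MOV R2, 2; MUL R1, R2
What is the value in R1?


Register state trace:
  MOV R1, 9  → R1 = 9
  MOV R2, 2  → R2 = 2
  MUL R1, R2  → R1 = 9 * 2 = 18
Final: R1 = 18

18


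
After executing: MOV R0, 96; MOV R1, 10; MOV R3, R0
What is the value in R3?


Register state trace:
  MOV R0, 96  → R0 = 96
  MOV R1, 10  → R1 = 10
  MOV R3, R0  → R3 = 96
Final: R3 = 96

96


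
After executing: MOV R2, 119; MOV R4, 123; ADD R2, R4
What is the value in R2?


Register state trace:
  MOV R2, 119  → R2 = 119
  MOV R4, 123  → R4 = 123
  ADD R2, R4  → R2 = 119 + 123 = 242
Final: R2 = 242

242


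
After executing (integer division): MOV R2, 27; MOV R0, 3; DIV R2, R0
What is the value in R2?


Register state trace:
  MOV R2, 27  → R2 = 27
  MOV R0, 3  → R0 = 3
  DIV R2, R0  → R2 = 27 // 3 = 9
Final: R2 = 9

9


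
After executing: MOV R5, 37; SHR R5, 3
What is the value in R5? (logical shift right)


Register state trace:
  MOV R5, 37  → R5 = 37
  SHR R5, 3  → R5 = 37 >> 3 = 37 // 2^3 = 4
Final: R5 = 4

4


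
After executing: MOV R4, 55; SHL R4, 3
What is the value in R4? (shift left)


Register state trace:
  MOV R4, 55  → R4 = 55
  SHL R4, 3  → R4 = 55 << 3 = 55 * 2^3 = 440
Final: R4 = 440

440


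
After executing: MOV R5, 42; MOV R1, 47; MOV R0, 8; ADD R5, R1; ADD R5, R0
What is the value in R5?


Register state trace:
  MOV R5, 42  → R5 = 42
  MOV R1, 47  → R1 = 47
  MOV R0, 8  → R0 = 8
  ADD R5, R1  → R5 = 42 + 47 = 89
  ADD R5, R0  → R5 = 89 + 8 = 97
Final: R5 = 97

97


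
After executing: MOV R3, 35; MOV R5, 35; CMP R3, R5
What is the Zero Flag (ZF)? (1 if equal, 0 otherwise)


Register state trace:
  MOV R3, 35  → R3 = 35
  MOV R5, 35  → R5 = 35
  CMP R3, R5  → computes 35 - 35 = 0
  Result is zero, so values are equal
ZF = 1

1


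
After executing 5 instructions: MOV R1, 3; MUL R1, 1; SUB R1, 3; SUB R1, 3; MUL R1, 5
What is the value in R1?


Register state trace:
  MOV R1, 3  → R1 = 3
  MUL R1, 1  → R1 = 3 * 1 = 3
  SUB R1, 3  → R1 = 3 - 3 = 0
  SUB R1, 3  → R1 = 0 - 3 = -3
  MUL R1, 5  → R1 = -3 * 5 = -15
Final: R1 = -15

-15


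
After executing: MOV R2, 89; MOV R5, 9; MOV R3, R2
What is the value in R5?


Register state trace:
  MOV R2, 89  → R2 = 89
  MOV R5, 9  → R5 = 9
  MOV R3, R2  → R3 = 89
Final: R5 = 9

9


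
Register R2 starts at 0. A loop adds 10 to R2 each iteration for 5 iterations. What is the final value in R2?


Starting value: R2 = 0
  Iter 1: R2 = 0 + 10 = 10
  Iter 2: R2 = 10 + 10 = 20
  Iter 3: R2 = 20 + 10 = 30
  Iter 4: R2 = 30 + 10 = 40
  Iter 5: R2 = 40 + 10 = 50
Final: R2 = 50

50


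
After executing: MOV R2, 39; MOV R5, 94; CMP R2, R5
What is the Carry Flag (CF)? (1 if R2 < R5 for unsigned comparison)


Register state trace:
  MOV R2, 39  → R2 = 39
  MOV R5, 94  → R5 = 94
  CMP R2, R5  → unsigned 39 - 94: borrow occurs
  39 < 94, so CF = 1
CF = 1

1


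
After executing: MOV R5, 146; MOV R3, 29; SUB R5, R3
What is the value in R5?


Register state trace:
  MOV R5, 146  → R5 = 146
  MOV R3, 29  → R3 = 29
  SUB R5, R3  → R5 = 146 - 29 = 117
Final: R5 = 117

117


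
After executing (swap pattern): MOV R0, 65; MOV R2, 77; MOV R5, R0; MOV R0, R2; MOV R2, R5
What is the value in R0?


Register state trace (swap pattern):
  MOV R0, 65  → R0 = 65
  MOV R2, 77  → R2 = 77
  MOV R5, R0  → R5 = 65  (save R0)
  MOV R0, R2  → R0 = 77  (R0 gets R2's value)
  MOV R2, R5  → R2 = 65  (R2 gets saved value)
Final: R0 = 77

77


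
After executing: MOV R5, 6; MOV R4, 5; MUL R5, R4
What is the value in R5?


Register state trace:
  MOV R5, 6  → R5 = 6
  MOV R4, 5  → R4 = 5
  MUL R5, R4  → R5 = 6 * 5 = 30
Final: R5 = 30

30


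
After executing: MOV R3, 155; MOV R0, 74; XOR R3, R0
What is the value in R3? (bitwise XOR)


Register state trace:
  MOV R3, 155  → R3 = 155 (0b10011011)
  MOV R0, 74  → R0 = 74 (0b01001010)
  XOR R3, R0  → R3 = 155 XOR 74 = 209 (0b11010001)
Final: R3 = 209

209


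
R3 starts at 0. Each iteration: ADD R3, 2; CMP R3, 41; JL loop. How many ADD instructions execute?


Loop trace (R3 starts at 0, target 41, step 2):
  ADD #1: R3 = 0 + 2 = 2  → 2 < 41, loop
  ADD #2: R3 = 2 + 2 = 4  → 4 < 41, loop
  ADD #3: R3 = 4 + 2 = 6  → 6 < 41, loop
  ADD #4: R3 = 6 + 2 = 8  → 8 < 41, loop
  ADD #5: R3 = 8 + 2 = 10  → 10 < 41, loop
  ADD #6: R3 = 10 + 2 = 12  → 12 < 41, loop
  ADD #7: R3 = 12 + 2 = 14  → 14 < 41, loop
  ADD #8: R3 = 14 + 2 = 16  → 16 < 41, loop
  ADD #9: R3 = 16 + 2 = 18  → 18 < 41, loop
  ADD #10: R3 = 18 + 2 = 20  → 20 < 41, loop
  ADD #11: R3 = 20 + 2 = 22  → 22 < 41, loop
  ADD #12: R3 = 22 + 2 = 24  → 24 < 41, loop
  ADD #13: R3 = 24 + 2 = 26  → 26 < 41, loop
  ADD #14: R3 = 26 + 2 = 28  → 28 < 41, loop
  ADD #15: R3 = 28 + 2 = 30  → 30 < 41, loop
  ADD #16: R3 = 30 + 2 = 32  → 32 < 41, loop
  ADD #17: R3 = 32 + 2 = 34  → 34 < 41, loop
  ADD #18: R3 = 34 + 2 = 36  → 36 < 41, loop
  ADD #19: R3 = 36 + 2 = 38  → 38 < 41, loop
  ADD #20: R3 = 38 + 2 = 40  → 40 < 41, loop
  ADD #21: R3 = 40 + 2 = 42  → 42 >= 41, exit
Total ADD instructions: 21

21


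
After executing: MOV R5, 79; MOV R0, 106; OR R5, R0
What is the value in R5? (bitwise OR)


Register state trace:
  MOV R5, 79  → R5 = 79 (0b01001111)
  MOV R0, 106  → R0 = 106 (0b01101010)
  OR R5, R0   → R5 = 79 OR 106 = 111 (0b01101111)
Final: R5 = 111

111


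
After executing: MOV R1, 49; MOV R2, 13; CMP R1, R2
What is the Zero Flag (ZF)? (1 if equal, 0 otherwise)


Register state trace:
  MOV R1, 49  → R1 = 49
  MOV R2, 13  → R2 = 13
  CMP R1, R2  → computes 49 - 13 = 36
  Result is nonzero, so values are not equal
ZF = 0

0


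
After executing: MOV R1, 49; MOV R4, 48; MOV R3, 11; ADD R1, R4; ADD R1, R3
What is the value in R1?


Register state trace:
  MOV R1, 49  → R1 = 49
  MOV R4, 48  → R4 = 48
  MOV R3, 11  → R3 = 11
  ADD R1, R4  → R1 = 49 + 48 = 97
  ADD R1, R3  → R1 = 97 + 11 = 108
Final: R1 = 108

108


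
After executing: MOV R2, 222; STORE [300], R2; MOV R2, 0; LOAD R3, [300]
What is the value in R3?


Register and memory trace:
  MOV R2, 222  → R2 = 222
  STORE [300], R2  → mem[300] = 222
  MOV R2, 0  → R2 = 0
  LOAD R3, [300]  → R3 = mem[300] = 222
Final: R3 = 222

222


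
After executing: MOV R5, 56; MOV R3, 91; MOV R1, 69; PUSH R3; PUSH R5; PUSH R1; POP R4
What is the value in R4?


Stack trace (top is rightmost):
  MOV R5, 56  → R5 = 56
  MOV R3, 91  → R3 = 91
  MOV R1, 69  → R1 = 69
  PUSH R3  → stack: [91]
  PUSH R5  → stack: [91, 56]
  PUSH R1  → stack: [91, 56, 69]
  POP R4  → R4 = 69, stack: [91, 56]
Final: R4 = 69

69


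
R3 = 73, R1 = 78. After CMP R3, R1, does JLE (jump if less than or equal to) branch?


Trace:
  R3 = 73, R1 = 78
  CMP R3, R1  → compares 73 vs 78
  JLE checks: is 73 less than or equal to 78?
  73 < 78, so condition is true
Branch taken: Yes

Yes


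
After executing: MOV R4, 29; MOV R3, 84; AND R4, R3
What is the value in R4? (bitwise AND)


Register state trace:
  MOV R4, 29  → R4 = 29 (0b00011101)
  MOV R3, 84  → R3 = 84 (0b01010100)
  AND R4, R3  → R4 = 29 AND 84 = 20 (0b00010100)
Final: R4 = 20

20


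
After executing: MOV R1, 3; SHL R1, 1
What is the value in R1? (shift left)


Register state trace:
  MOV R1, 3  → R1 = 3
  SHL R1, 1  → R1 = 3 << 1 = 3 * 2^1 = 6
Final: R1 = 6

6


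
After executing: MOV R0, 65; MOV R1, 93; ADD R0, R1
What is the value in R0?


Register state trace:
  MOV R0, 65  → R0 = 65
  MOV R1, 93  → R1 = 93
  ADD R0, R1  → R0 = 65 + 93 = 158
Final: R0 = 158

158


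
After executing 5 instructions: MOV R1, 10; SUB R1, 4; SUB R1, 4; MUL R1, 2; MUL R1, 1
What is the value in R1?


Register state trace:
  MOV R1, 10  → R1 = 10
  SUB R1, 4  → R1 = 10 - 4 = 6
  SUB R1, 4  → R1 = 6 - 4 = 2
  MUL R1, 2  → R1 = 2 * 2 = 4
  MUL R1, 1  → R1 = 4 * 1 = 4
Final: R1 = 4

4


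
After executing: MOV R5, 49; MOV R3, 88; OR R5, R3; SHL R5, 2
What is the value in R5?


Register state trace:
  MOV R5, 49  → R5 = 49 (0b00110001)
  MOV R3, 88  → R3 = 88 (0b01011000)
  OR R5, R3  → R5 = 49 OR 88 = 121 (0b01111001)
  SHL R5, 2  → R5 = 121 << 2 = 484
Final: R5 = 484

484


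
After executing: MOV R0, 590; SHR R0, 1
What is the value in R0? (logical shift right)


Register state trace:
  MOV R0, 590  → R0 = 590
  SHR R0, 1  → R0 = 590 >> 1 = 590 // 2^1 = 295
Final: R0 = 295

295


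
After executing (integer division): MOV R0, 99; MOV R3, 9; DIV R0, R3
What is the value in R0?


Register state trace:
  MOV R0, 99  → R0 = 99
  MOV R3, 9  → R3 = 9
  DIV R0, R3  → R0 = 99 // 9 = 11
Final: R0 = 11

11


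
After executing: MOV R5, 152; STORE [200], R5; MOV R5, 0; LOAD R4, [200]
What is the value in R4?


Register and memory trace:
  MOV R5, 152  → R5 = 152
  STORE [200], R5  → mem[200] = 152
  MOV R5, 0  → R5 = 0
  LOAD R4, [200]  → R4 = mem[200] = 152
Final: R4 = 152

152


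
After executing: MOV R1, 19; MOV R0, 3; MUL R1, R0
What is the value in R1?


Register state trace:
  MOV R1, 19  → R1 = 19
  MOV R0, 3  → R0 = 3
  MUL R1, R0  → R1 = 19 * 3 = 57
Final: R1 = 57

57


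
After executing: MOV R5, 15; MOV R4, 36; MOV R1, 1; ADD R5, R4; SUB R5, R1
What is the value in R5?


Register state trace:
  MOV R5, 15  → R5 = 15
  MOV R4, 36  → R4 = 36
  MOV R1, 1  → R1 = 1
  ADD R5, R4  → R5 = 15 + 36 = 51
  SUB R5, R1  → R5 = 51 - 1 = 50
Final: R5 = 50

50


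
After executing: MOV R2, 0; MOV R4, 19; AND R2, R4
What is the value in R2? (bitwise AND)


Register state trace:
  MOV R2, 0  → R2 = 0 (0b00000000)
  MOV R4, 19  → R4 = 19 (0b00010011)
  AND R2, R4  → R2 = 0 AND 19 = 0 (0b00000000)
Final: R2 = 0

0


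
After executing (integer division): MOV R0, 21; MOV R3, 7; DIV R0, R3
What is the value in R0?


Register state trace:
  MOV R0, 21  → R0 = 21
  MOV R3, 7  → R3 = 7
  DIV R0, R3  → R0 = 21 // 7 = 3
Final: R0 = 3

3


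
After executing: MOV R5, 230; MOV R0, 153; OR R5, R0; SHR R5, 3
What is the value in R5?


Register state trace:
  MOV R5, 230  → R5 = 230 (0b11100110)
  MOV R0, 153  → R0 = 153 (0b10011001)
  OR R5, R0  → R5 = 230 OR 153 = 255 (0b11111111)
  SHR R5, 3  → R5 = 255 >> 3 = 31
Final: R5 = 31

31


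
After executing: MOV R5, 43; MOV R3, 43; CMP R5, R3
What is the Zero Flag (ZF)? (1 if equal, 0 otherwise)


Register state trace:
  MOV R5, 43  → R5 = 43
  MOV R3, 43  → R3 = 43
  CMP R5, R3  → computes 43 - 43 = 0
  Result is zero, so values are equal
ZF = 1

1


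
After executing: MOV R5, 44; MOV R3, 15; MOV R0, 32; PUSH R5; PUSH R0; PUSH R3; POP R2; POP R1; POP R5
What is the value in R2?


Stack trace (top is rightmost):
  MOV R5, 44  → R5 = 44
  MOV R3, 15  → R3 = 15
  MOV R0, 32  → R0 = 32
  PUSH R5  → stack: [44]
  PUSH R0  → stack: [44, 32]
  PUSH R3  → stack: [44, 32, 15]
  POP R2  → R2 = 15, stack: [44, 32]
  POP R1  → R1 = 32, stack: [44]
  POP R5  → R5 = 44, stack: []
Final: R2 = 15

15


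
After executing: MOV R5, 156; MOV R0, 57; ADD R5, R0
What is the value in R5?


Register state trace:
  MOV R5, 156  → R5 = 156
  MOV R0, 57  → R0 = 57
  ADD R5, R0  → R5 = 156 + 57 = 213
Final: R5 = 213

213


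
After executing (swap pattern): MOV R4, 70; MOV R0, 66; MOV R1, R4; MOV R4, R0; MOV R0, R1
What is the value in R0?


Register state trace (swap pattern):
  MOV R4, 70  → R4 = 70
  MOV R0, 66  → R0 = 66
  MOV R1, R4  → R1 = 70  (save R4)
  MOV R4, R0  → R4 = 66  (R4 gets R0's value)
  MOV R0, R1  → R0 = 70  (R0 gets saved value)
Final: R0 = 70

70


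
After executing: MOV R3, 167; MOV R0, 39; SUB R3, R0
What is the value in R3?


Register state trace:
  MOV R3, 167  → R3 = 167
  MOV R0, 39  → R0 = 39
  SUB R3, R0  → R3 = 167 - 39 = 128
Final: R3 = 128

128


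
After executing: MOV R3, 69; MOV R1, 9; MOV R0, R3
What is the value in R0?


Register state trace:
  MOV R3, 69  → R3 = 69
  MOV R1, 9  → R1 = 9
  MOV R0, R3  → R0 = 69
Final: R0 = 69

69


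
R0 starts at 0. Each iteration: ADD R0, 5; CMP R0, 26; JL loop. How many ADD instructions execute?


Loop trace (R0 starts at 0, target 26, step 5):
  ADD #1: R0 = 0 + 5 = 5  → 5 < 26, loop
  ADD #2: R0 = 5 + 5 = 10  → 10 < 26, loop
  ADD #3: R0 = 10 + 5 = 15  → 15 < 26, loop
  ADD #4: R0 = 15 + 5 = 20  → 20 < 26, loop
  ADD #5: R0 = 20 + 5 = 25  → 25 < 26, loop
  ADD #6: R0 = 25 + 5 = 30  → 30 >= 26, exit
Total ADD instructions: 6

6


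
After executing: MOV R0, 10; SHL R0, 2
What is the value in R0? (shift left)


Register state trace:
  MOV R0, 10  → R0 = 10
  SHL R0, 2  → R0 = 10 << 2 = 10 * 2^2 = 40
Final: R0 = 40

40


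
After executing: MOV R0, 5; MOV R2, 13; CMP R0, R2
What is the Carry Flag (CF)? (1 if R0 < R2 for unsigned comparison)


Register state trace:
  MOV R0, 5  → R0 = 5
  MOV R2, 13  → R2 = 13
  CMP R0, R2  → unsigned 5 - 13: borrow occurs
  5 < 13, so CF = 1
CF = 1

1


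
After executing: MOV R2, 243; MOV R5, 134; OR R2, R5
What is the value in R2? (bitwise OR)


Register state trace:
  MOV R2, 243  → R2 = 243 (0b11110011)
  MOV R5, 134  → R5 = 134 (0b10000110)
  OR R2, R5   → R2 = 243 OR 134 = 247 (0b11110111)
Final: R2 = 247

247


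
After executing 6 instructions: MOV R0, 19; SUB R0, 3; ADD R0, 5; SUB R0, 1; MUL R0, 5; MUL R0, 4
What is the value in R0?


Register state trace:
  MOV R0, 19  → R0 = 19
  SUB R0, 3  → R0 = 19 - 3 = 16
  ADD R0, 5  → R0 = 16 + 5 = 21
  SUB R0, 1  → R0 = 21 - 1 = 20
  MUL R0, 5  → R0 = 20 * 5 = 100
  MUL R0, 4  → R0 = 100 * 4 = 400
Final: R0 = 400

400


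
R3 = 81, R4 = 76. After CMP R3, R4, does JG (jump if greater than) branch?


Trace:
  R3 = 81, R4 = 76
  CMP R3, R4  → compares 81 vs 76
  JG checks: is 81 greater than 76?
  81 > 76, so condition is true
Branch taken: Yes

Yes


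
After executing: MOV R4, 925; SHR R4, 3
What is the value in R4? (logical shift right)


Register state trace:
  MOV R4, 925  → R4 = 925
  SHR R4, 3  → R4 = 925 >> 3 = 925 // 2^3 = 115
Final: R4 = 115

115


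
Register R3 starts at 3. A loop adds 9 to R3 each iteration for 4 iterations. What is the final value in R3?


Starting value: R3 = 3
  Iter 1: R3 = 3 + 9 = 12
  Iter 2: R3 = 12 + 9 = 21
  Iter 3: R3 = 21 + 9 = 30
  Iter 4: R3 = 30 + 9 = 39
Final: R3 = 39

39


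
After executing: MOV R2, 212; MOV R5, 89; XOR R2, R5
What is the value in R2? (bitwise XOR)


Register state trace:
  MOV R2, 212  → R2 = 212 (0b11010100)
  MOV R5, 89  → R5 = 89 (0b01011001)
  XOR R2, R5  → R2 = 212 XOR 89 = 141 (0b10001101)
Final: R2 = 141

141


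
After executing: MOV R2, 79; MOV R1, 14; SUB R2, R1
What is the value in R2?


Register state trace:
  MOV R2, 79  → R2 = 79
  MOV R1, 14  → R1 = 14
  SUB R2, R1  → R2 = 79 - 14 = 65
Final: R2 = 65

65


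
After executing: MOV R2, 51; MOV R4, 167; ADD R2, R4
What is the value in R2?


Register state trace:
  MOV R2, 51  → R2 = 51
  MOV R4, 167  → R4 = 167
  ADD R2, R4  → R2 = 51 + 167 = 218
Final: R2 = 218

218


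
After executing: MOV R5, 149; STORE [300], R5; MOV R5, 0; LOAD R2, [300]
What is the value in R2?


Register and memory trace:
  MOV R5, 149  → R5 = 149
  STORE [300], R5  → mem[300] = 149
  MOV R5, 0  → R5 = 0
  LOAD R2, [300]  → R2 = mem[300] = 149
Final: R2 = 149

149


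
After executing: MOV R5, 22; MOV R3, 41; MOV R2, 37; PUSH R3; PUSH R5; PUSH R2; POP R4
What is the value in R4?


Stack trace (top is rightmost):
  MOV R5, 22  → R5 = 22
  MOV R3, 41  → R3 = 41
  MOV R2, 37  → R2 = 37
  PUSH R3  → stack: [41]
  PUSH R5  → stack: [41, 22]
  PUSH R2  → stack: [41, 22, 37]
  POP R4  → R4 = 37, stack: [41, 22]
Final: R4 = 37

37


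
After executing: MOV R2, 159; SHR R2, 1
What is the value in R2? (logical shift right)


Register state trace:
  MOV R2, 159  → R2 = 159
  SHR R2, 1  → R2 = 159 >> 1 = 159 // 2^1 = 79
Final: R2 = 79

79


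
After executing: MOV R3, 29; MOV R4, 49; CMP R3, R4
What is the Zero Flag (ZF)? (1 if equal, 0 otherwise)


Register state trace:
  MOV R3, 29  → R3 = 29
  MOV R4, 49  → R4 = 49
  CMP R3, R4  → computes 29 - 49 = -20
  Result is nonzero, so values are not equal
ZF = 0

0


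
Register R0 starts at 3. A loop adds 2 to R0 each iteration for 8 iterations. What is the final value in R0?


Starting value: R0 = 3
  Iter 1: R0 = 3 + 2 = 5
  Iter 2: R0 = 5 + 2 = 7
  Iter 3: R0 = 7 + 2 = 9
  Iter 4: R0 = 9 + 2 = 11
  Iter 5: R0 = 11 + 2 = 13
  Iter 6: R0 = 13 + 2 = 15
  Iter 7: R0 = 15 + 2 = 17
  Iter 8: R0 = 17 + 2 = 19
Final: R0 = 19

19


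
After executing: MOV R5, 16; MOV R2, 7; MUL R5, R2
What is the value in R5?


Register state trace:
  MOV R5, 16  → R5 = 16
  MOV R2, 7  → R2 = 7
  MUL R5, R2  → R5 = 16 * 7 = 112
Final: R5 = 112

112


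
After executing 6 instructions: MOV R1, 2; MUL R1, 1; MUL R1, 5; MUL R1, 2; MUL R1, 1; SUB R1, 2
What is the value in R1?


Register state trace:
  MOV R1, 2  → R1 = 2
  MUL R1, 1  → R1 = 2 * 1 = 2
  MUL R1, 5  → R1 = 2 * 5 = 10
  MUL R1, 2  → R1 = 10 * 2 = 20
  MUL R1, 1  → R1 = 20 * 1 = 20
  SUB R1, 2  → R1 = 20 - 2 = 18
Final: R1 = 18

18


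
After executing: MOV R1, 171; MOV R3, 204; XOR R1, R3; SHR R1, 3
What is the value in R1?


Register state trace:
  MOV R1, 171  → R1 = 171 (0b10101011)
  MOV R3, 204  → R3 = 204 (0b11001100)
  XOR R1, R3  → R1 = 171 XOR 204 = 103 (0b01100111)
  SHR R1, 3  → R1 = 103 >> 3 = 12
Final: R1 = 12

12


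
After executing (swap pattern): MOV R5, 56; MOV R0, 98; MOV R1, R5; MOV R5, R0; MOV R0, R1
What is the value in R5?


Register state trace (swap pattern):
  MOV R5, 56  → R5 = 56
  MOV R0, 98  → R0 = 98
  MOV R1, R5  → R1 = 56  (save R5)
  MOV R5, R0  → R5 = 98  (R5 gets R0's value)
  MOV R0, R1  → R0 = 56  (R0 gets saved value)
Final: R5 = 98

98


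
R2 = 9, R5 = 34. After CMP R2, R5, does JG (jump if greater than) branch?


Trace:
  R2 = 9, R5 = 34
  CMP R2, R5  → compares 9 vs 34
  JG checks: is 9 greater than 34?
  9 < 34, so condition is false
Branch taken: No

No


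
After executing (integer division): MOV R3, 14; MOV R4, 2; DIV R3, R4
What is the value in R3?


Register state trace:
  MOV R3, 14  → R3 = 14
  MOV R4, 2  → R4 = 2
  DIV R3, R4  → R3 = 14 // 2 = 7
Final: R3 = 7

7


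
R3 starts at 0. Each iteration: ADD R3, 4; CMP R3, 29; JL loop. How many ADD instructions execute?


Loop trace (R3 starts at 0, target 29, step 4):
  ADD #1: R3 = 0 + 4 = 4  → 4 < 29, loop
  ADD #2: R3 = 4 + 4 = 8  → 8 < 29, loop
  ADD #3: R3 = 8 + 4 = 12  → 12 < 29, loop
  ADD #4: R3 = 12 + 4 = 16  → 16 < 29, loop
  ADD #5: R3 = 16 + 4 = 20  → 20 < 29, loop
  ADD #6: R3 = 20 + 4 = 24  → 24 < 29, loop
  ADD #7: R3 = 24 + 4 = 28  → 28 < 29, loop
  ADD #8: R3 = 28 + 4 = 32  → 32 >= 29, exit
Total ADD instructions: 8

8


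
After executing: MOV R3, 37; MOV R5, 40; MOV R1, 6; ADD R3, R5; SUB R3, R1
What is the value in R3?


Register state trace:
  MOV R3, 37  → R3 = 37
  MOV R5, 40  → R5 = 40
  MOV R1, 6  → R1 = 6
  ADD R3, R5  → R3 = 37 + 40 = 77
  SUB R3, R1  → R3 = 77 - 6 = 71
Final: R3 = 71

71


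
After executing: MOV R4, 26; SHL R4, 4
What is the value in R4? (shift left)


Register state trace:
  MOV R4, 26  → R4 = 26
  SHL R4, 4  → R4 = 26 << 4 = 26 * 2^4 = 416
Final: R4 = 416

416


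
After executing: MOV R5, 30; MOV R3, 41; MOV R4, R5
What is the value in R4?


Register state trace:
  MOV R5, 30  → R5 = 30
  MOV R3, 41  → R3 = 41
  MOV R4, R5  → R4 = 30
Final: R4 = 30

30


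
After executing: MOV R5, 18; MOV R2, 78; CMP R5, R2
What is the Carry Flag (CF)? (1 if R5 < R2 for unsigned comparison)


Register state trace:
  MOV R5, 18  → R5 = 18
  MOV R2, 78  → R2 = 78
  CMP R5, R2  → unsigned 18 - 78: borrow occurs
  18 < 78, so CF = 1
CF = 1

1


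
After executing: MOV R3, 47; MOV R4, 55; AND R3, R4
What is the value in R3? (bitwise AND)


Register state trace:
  MOV R3, 47  → R3 = 47 (0b00101111)
  MOV R4, 55  → R4 = 55 (0b00110111)
  AND R3, R4  → R3 = 47 AND 55 = 39 (0b00100111)
Final: R3 = 39

39


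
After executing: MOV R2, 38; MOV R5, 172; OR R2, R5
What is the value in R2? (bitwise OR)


Register state trace:
  MOV R2, 38  → R2 = 38 (0b00100110)
  MOV R5, 172  → R5 = 172 (0b10101100)
  OR R2, R5   → R2 = 38 OR 172 = 174 (0b10101110)
Final: R2 = 174

174


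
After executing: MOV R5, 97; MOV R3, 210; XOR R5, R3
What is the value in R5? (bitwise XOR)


Register state trace:
  MOV R5, 97  → R5 = 97 (0b01100001)
  MOV R3, 210  → R3 = 210 (0b11010010)
  XOR R5, R3  → R5 = 97 XOR 210 = 179 (0b10110011)
Final: R5 = 179

179


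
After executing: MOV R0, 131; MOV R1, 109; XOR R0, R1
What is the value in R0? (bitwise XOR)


Register state trace:
  MOV R0, 131  → R0 = 131 (0b10000011)
  MOV R1, 109  → R1 = 109 (0b01101101)
  XOR R0, R1  → R0 = 131 XOR 109 = 238 (0b11101110)
Final: R0 = 238

238


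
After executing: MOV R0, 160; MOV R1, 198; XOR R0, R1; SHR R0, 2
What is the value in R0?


Register state trace:
  MOV R0, 160  → R0 = 160 (0b10100000)
  MOV R1, 198  → R1 = 198 (0b11000110)
  XOR R0, R1  → R0 = 160 XOR 198 = 102 (0b01100110)
  SHR R0, 2  → R0 = 102 >> 2 = 25
Final: R0 = 25

25


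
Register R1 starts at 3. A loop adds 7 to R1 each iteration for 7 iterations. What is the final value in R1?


Starting value: R1 = 3
  Iter 1: R1 = 3 + 7 = 10
  Iter 2: R1 = 10 + 7 = 17
  Iter 3: R1 = 17 + 7 = 24
  Iter 4: R1 = 24 + 7 = 31
  Iter 5: R1 = 31 + 7 = 38
  Iter 6: R1 = 38 + 7 = 45
  Iter 7: R1 = 45 + 7 = 52
Final: R1 = 52

52


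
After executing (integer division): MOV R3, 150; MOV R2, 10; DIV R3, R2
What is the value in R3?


Register state trace:
  MOV R3, 150  → R3 = 150
  MOV R2, 10  → R2 = 10
  DIV R3, R2  → R3 = 150 // 10 = 15
Final: R3 = 15

15
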